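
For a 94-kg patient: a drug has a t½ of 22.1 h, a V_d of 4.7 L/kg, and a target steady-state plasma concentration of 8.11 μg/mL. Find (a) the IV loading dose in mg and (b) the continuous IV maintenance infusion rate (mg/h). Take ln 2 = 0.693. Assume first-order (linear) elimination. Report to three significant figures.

Vd = 4.7 L/kg × 94 kg = 441.8 L
LD = Vd × C = 441.8 × 8.11 = 3583 mg
CL = 0.693 × Vd / t½ = 0.693 × 441.8 / 22.1 = 13.85 L/h
Infusion rate = CL × Css = 13.85 × 8.11 = 112.3 mg/h

(a) 3580 mg; (b) 112 mg/h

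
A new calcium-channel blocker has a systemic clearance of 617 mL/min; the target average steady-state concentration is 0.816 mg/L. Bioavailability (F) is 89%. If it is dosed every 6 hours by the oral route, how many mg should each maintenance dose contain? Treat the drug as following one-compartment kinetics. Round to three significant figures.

CL = 617 mL/min × 60/1000 = 37.02 L/h
D = CL × Css × τ / F = 37.02 × 0.816 × 6 / 0.89 = 203.7 mg

204 mg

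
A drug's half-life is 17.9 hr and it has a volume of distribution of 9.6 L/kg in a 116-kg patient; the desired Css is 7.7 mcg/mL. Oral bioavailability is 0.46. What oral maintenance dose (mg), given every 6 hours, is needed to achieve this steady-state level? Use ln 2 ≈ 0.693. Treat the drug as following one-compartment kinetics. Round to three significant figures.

4330 mg

Total Vd = 9.6 × 116 = 1114 L
k = 0.693/17.9 = 0.03872 h⁻¹, so CL = k·Vd = 0.03872 × 1114 = 43.13 L/h
D = CL × Css × τ / F = 43.13 × 7.7 × 6 / 0.46 = 4332 mg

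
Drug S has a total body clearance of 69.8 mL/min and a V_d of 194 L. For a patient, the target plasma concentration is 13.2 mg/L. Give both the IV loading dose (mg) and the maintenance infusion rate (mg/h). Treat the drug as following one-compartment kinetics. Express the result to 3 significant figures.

(a) 2560 mg; (b) 55.3 mg/h

Loading dose = Vd × C = 194.0 × 13.2 = 2561 mg
CL = 69.8 mL/min × 60/1000 = 4.188 L/h
Infusion rate = 4.188 L/h × 13.2 mg/L = 55.28 mg/h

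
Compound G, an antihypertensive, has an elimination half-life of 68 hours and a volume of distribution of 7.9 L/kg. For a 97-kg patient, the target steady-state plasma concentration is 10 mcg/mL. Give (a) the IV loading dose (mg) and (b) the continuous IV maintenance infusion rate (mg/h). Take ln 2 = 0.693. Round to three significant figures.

(a) 7660 mg; (b) 78.1 mg/h

Total Vd = 7.9 × 97 = 766.3 L
LD = Vd × C = 766.3 × 10 = 7663 mg
CL = 0.693 × Vd / t½ = 0.693 × 766.3 / 68 = 7.809 L/h
Infusion rate = CL × Css = 7.809 × 10 = 78.09 mg/h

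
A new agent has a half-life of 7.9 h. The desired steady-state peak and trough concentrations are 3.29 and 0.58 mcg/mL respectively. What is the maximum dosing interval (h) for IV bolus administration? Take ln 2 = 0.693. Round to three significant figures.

k = 0.693 / t½ = 0.693 / 7.9 = 0.08772 h⁻¹
Between IV bolus doses, concentration decays as C = C₀·e^(−kτ), so C_peak/C_trough = e^(kτ).
τ_max = ln(C_peak/C_trough) / k = ln(3.29/0.58) / 0.08772 = 1.736 / 0.08772 = 19.79 h

19.8 h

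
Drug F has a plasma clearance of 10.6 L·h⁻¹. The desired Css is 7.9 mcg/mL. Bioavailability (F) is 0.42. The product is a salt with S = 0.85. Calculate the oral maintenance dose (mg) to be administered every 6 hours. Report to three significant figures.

D = CL × Css × τ / F / S = 10.60 × 7.9 × 6 / 0.42 / 0.85 = 1407 mg

1410 mg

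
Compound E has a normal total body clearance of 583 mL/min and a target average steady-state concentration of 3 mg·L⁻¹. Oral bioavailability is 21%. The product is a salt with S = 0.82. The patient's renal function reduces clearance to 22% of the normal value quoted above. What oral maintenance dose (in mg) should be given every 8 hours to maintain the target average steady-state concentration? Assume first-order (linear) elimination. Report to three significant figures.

1070 mg

CL = 583 mL/min × 60/1000 = 34.98 L/h
Patient clearance = 0.22 × 34.98 = 7.696 L/h
D = CL × Css × τ / F / S = 7.696 × 3 × 8 / 0.21 / 0.82 = 1073 mg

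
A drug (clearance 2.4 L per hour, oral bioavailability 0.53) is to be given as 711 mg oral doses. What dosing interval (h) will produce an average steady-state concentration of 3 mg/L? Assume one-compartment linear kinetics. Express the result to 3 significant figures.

F·D/τ = CL·Css → τ = F·D / (CL·Css).
τ = 0.53 × 711 / (2.4 × 3) = 52.34 h

52.3 h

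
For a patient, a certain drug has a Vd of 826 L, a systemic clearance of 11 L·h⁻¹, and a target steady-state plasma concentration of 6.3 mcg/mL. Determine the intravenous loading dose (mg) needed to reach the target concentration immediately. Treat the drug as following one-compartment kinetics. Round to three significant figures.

LD = Vd × C = 826.0 × 6.300 = 5204 mg

5200 mg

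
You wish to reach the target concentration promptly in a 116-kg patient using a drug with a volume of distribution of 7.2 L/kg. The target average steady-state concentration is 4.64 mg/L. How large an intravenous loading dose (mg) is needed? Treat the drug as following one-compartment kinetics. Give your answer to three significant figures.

3880 mg

Total Vd = 7.2 × 116 = 835.2 L
The loading dose fills Vd to the target concentration.
LD = Vd × C = 835.2 × 4.640 = 3875 mg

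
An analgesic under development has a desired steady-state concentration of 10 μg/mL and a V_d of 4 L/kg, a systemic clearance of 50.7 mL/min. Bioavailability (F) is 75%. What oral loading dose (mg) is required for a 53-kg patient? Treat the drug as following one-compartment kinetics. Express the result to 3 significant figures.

2830 mg

Vd(total) = 53 kg × 4 L/kg = 212.0 L
LD = Vd × C / F = 212.0 × 10.00 / 0.75 = 2827 mg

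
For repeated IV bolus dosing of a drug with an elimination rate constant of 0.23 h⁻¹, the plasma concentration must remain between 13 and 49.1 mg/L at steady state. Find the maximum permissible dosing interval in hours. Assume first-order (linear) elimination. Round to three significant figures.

5.78 h

Between IV bolus doses, concentration decays as C = C₀·e^(−kτ), so C_peak/C_trough = e^(kτ).
τ_max = ln(C_peak/C_trough) / k = ln(49.1/13) / 0.2300 = 1.329 / 0.2300 = 5.778 h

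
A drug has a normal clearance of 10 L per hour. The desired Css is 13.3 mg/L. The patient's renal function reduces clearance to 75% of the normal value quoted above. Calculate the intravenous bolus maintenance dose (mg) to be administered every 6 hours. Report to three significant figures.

Patient clearance = 0.75 × 10.00 = 7.500 L/h
D = CL × Css × τ = 7.500 × 13.3 × 6 = 598.5 mg

599 mg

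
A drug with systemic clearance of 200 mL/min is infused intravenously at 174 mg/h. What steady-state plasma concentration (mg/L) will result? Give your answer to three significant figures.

14.5 mg/L

Convert clearance: 200 mL/min × 60 min/h ÷ 1000 mL/L = 12.00 L/h
Css = rate / CL = 174 / 12.00 = 14.50 mg/L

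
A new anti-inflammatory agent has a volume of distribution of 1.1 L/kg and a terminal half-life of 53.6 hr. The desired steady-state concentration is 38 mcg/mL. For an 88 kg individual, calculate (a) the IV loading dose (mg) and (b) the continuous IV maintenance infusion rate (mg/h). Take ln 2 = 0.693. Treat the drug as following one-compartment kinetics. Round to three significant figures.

Vd(total) = 88 kg × 1.1 L/kg = 96.80 L
LD = Vd × C = 96.80 × 38 = 3678 mg
CL = 0.693 × Vd / t½ = 0.693 × 96.80 / 53.6 = 1.252 L/h
Infusion rate = CL × Css = 1.252 × 38 = 47.58 mg/h

(a) 3680 mg; (b) 47.6 mg/h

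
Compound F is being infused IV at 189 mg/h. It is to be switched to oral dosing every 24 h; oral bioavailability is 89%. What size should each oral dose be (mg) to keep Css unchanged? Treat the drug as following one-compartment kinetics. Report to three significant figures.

To maintain the same Css, the systemic dosing rate must be unchanged: F·D/τ = infusion rate.
D = rate × τ / F = 189 × 24 / 0.89 = 5097 mg

5100 mg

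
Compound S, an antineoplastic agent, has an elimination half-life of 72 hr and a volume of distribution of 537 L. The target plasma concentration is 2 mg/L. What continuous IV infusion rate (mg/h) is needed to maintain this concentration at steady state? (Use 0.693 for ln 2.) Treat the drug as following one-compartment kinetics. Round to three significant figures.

CL = ln 2 · Vd / t½ = 0.693 × 537.0 / 72 = 5.169 L/h
Infusion rate = CL × Css = 5.169 × 2 = 10.34 mg/h

10.3 mg/h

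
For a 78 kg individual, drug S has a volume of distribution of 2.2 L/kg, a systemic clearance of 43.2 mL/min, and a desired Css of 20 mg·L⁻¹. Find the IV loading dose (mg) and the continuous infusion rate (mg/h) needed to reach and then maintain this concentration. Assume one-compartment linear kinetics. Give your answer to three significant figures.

Vd(total) = 78 kg × 2.2 L/kg = 171.6 L
Loading: fill Vd to C_target → 171.6 L × 20 mg/L = 3432 mg
Convert clearance: 43.2 mL/min × 60 min/h ÷ 1000 mL/L = 2.592 L/h
Maintenance: replace elimination → rate = CL × Css = 2.592 × 20 = 51.84 mg/h

(a) 3430 mg; (b) 51.8 mg/h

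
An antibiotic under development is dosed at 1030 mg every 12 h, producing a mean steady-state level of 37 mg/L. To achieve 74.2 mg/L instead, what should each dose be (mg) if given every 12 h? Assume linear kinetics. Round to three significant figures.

With linear kinetics, Css is proportional to dose rate (D/τ) at fixed clearance.
D₂ = D₁ × (Css,target / Css,current) = 1030 × 74.2/37 = 2066 mg

2070 mg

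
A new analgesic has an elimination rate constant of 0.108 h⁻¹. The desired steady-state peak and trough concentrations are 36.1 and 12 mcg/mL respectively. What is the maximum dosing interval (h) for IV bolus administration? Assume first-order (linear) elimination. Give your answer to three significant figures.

Between IV bolus doses, concentration decays as C = C₀·e^(−kτ), so C_peak/C_trough = e^(kτ).
τ_max = ln(C_peak/C_trough) / k = ln(36.1/12) / 0.1080 = 1.101 / 0.1080 = 10.19 h

10.2 h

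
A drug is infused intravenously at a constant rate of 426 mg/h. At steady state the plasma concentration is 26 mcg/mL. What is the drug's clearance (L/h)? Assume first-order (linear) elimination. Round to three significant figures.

16.4 L/h

At steady state, infusion rate = CL × Css, so CL = rate / Css.
CL = 426 / 26 = 16.38 L/h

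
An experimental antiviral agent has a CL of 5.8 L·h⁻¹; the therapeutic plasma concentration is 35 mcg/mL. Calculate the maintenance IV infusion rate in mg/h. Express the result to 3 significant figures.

203 mg/h

At steady state, infusion rate equals elimination rate: rate in = CL × Css.
R₀ = 5.800 × 35 = 203.0 mg/h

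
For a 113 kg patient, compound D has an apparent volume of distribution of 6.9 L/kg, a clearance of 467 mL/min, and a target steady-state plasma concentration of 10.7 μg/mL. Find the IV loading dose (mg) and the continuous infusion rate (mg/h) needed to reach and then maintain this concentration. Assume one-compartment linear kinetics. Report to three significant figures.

Vd(total) = 113 kg × 6.9 L/kg = 779.7 L
Loading dose = Vd × C = 779.7 × 10.7 = 8343 mg
Convert clearance: 467 mL/min × 60 min/h ÷ 1000 mL/L = 28.02 L/h
Infusion rate = 28.02 L/h × 10.7 mg/L = 299.8 mg/h

(a) 8340 mg; (b) 300 mg/h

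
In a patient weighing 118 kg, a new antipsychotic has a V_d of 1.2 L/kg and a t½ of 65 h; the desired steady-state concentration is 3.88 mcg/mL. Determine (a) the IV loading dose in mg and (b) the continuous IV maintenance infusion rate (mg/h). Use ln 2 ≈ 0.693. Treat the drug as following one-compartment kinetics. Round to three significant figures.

Vd(total) = 118 kg × 1.2 L/kg = 141.6 L
LD = Vd × C = 141.6 × 3.88 = 549.4 mg
CL = 0.693 × Vd / t½ = 0.693 × 141.6 / 65 = 1.510 L/h
Infusion rate = CL × Css = 1.510 × 3.88 = 5.859 mg/h

(a) 549 mg; (b) 5.86 mg/h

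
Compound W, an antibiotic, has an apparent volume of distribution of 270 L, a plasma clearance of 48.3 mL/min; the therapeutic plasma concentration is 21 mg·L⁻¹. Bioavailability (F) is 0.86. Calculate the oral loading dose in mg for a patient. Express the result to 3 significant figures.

6590 mg

LD = Vd × C / F = 270.0 × 21.00 / 0.86 = 6593 mg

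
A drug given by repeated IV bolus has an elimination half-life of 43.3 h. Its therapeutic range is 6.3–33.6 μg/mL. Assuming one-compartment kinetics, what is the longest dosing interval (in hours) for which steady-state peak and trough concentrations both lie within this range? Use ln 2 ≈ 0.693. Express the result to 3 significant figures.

k = 0.693 / t½ = 0.693 / 43.3 = 0.01600 h⁻¹
Between IV bolus doses, concentration decays as C = C₀·e^(−kτ), so C_peak/C_trough = e^(kτ).
τ_max = ln(C_peak/C_trough) / k = ln(33.6/6.3) / 0.01600 = 1.674 / 0.01600 = 104.6 h

105 h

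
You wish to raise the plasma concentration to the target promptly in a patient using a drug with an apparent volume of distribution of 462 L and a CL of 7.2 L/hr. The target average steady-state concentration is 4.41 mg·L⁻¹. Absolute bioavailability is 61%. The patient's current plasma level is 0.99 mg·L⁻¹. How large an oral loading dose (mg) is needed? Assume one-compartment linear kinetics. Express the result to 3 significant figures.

LD is governed by Vd — clearance does not enter the loading-dose calculation.
Concentration deficit ΔC = 4.41 − 0.99 = 3.420 mg/L
LD = Vd × ΔC / F = 462.0 × 3.420 / 0.61 = 2590 mg

2590 mg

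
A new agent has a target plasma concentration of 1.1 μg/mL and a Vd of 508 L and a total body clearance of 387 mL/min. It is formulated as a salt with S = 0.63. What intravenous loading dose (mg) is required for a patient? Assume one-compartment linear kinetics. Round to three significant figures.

LD = Vd × C / S = 508.0 × 1.100 / 0.63 = 887.0 mg

887 mg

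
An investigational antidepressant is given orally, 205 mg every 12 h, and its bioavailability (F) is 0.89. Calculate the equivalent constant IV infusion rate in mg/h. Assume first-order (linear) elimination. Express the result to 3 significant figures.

15.2 mg/h

Equivalent systemic input: infusion rate = F·D/τ.
Rate = 0.89 × 205 / 12 = 15.20 mg/h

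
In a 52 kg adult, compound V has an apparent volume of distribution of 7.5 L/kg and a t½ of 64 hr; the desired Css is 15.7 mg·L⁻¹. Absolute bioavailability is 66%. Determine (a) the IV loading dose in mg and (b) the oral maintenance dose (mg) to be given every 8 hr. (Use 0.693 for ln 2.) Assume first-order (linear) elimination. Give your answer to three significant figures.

(a) 6120 mg; (b) 804 mg

Total Vd = 7.5 × 52 = 390.0 L
LD = Vd × C = 390.0 × 15.7 = 6123 mg
CL = 0.693 × Vd / t½ = 0.693 × 390.0 / 64 = 4.223 L/h
D = CL × Css × τ / F = 4.223 × 15.7 × 8 / 0.66 = 803.6 mg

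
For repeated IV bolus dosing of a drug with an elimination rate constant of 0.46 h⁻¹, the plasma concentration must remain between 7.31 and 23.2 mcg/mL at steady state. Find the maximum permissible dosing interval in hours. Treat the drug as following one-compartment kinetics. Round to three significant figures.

Between IV bolus doses, concentration decays as C = C₀·e^(−kτ), so C_peak/C_trough = e^(kτ).
τ_max = ln(C_peak/C_trough) / k = ln(23.2/7.31) / 0.4600 = 1.155 / 0.4600 = 2.511 h

2.51 h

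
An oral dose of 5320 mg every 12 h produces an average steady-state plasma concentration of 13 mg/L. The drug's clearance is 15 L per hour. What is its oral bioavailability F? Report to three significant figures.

0.440

F·D/τ = CL·Css at steady state → F = CL·Css·τ / D.
F = 15 × 13 × 12 / 5320 = 0.440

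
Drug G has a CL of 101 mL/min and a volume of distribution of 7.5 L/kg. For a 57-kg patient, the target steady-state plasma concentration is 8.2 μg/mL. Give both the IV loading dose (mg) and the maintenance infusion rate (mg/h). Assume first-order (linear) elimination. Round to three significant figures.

(a) 3510 mg; (b) 49.7 mg/h

Total Vd = 7.5 × 57 = 427.5 L
LD = Vd · C_target = 427.5 × 8.2 = 3506 mg
CL = 101 mL/min = 101 × 0.06 = 6.060 L/h
Maintenance: replace elimination → rate = CL × Css = 6.060 × 8.2 = 49.69 mg/h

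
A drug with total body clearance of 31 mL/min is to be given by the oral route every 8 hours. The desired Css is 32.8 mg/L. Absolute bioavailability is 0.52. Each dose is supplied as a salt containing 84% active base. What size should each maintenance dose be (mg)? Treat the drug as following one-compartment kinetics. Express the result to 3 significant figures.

CL = 31 mL/min = 31 × 0.06 = 1.860 L/h
At steady state, dose per interval replaces the amount cleared in that interval: F·S·D/τ = CL·Css.
D = CL × Css × τ / F / S = 1.860 × 32.8 × 8 / 0.52 / 0.84 = 1117 mg

1120 mg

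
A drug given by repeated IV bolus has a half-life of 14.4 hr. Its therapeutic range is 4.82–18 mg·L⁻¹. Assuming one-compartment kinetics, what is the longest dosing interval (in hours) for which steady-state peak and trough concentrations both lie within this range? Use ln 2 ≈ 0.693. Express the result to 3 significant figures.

27.4 h

k = 0.693 / t½ = 0.693 / 14.4 = 0.04813 h⁻¹
Between IV bolus doses, concentration decays as C = C₀·e^(−kτ), so C_peak/C_trough = e^(kτ).
τ_max = ln(C_peak/C_trough) / k = ln(18/4.82) / 0.04813 = 1.318 / 0.04813 = 27.38 h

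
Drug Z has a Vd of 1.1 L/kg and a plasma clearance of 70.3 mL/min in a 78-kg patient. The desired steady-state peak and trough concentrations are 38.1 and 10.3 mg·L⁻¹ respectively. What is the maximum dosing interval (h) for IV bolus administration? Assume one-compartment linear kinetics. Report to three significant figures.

Total Vd = 1.1 × 78 = 85.80 L
CL = 70.3 mL/min = 70.3 × 0.06 = 4.218 L/h
k = CL / Vd = 4.218 / 85.80 = 0.04916 h⁻¹
Between IV bolus doses, concentration decays as C = C₀·e^(−kτ), so C_peak/C_trough = e^(kτ).
τ_max = ln(C_peak/C_trough) / k = ln(38.1/10.3) / 0.04916 = 1.308 / 0.04916 = 26.61 h

26.6 h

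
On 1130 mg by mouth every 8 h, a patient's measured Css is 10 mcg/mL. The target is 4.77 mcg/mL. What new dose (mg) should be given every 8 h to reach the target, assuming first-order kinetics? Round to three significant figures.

539 mg

With linear kinetics, Css is proportional to dose rate (D/τ) at fixed clearance.
D₂ = D₁ × (Css,target / Css,current) = 1130 × 4.77/10 = 539.0 mg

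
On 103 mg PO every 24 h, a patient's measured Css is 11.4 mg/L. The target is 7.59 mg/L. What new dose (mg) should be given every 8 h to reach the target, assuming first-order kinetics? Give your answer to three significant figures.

For first-order elimination, Css ∝ F·D/(CL·τ); F and CL are unchanged, so Css ∝ D/τ.
D₂ = D₁ × (Css,target / Css,current) × (τ₂/τ₁) = 103 × (7.59/11.4) × (8/24) = 22.86 mg

22.9 mg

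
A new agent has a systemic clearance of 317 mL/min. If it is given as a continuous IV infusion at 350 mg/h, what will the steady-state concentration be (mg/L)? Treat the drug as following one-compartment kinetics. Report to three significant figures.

18.4 mg/L

CL = 317 mL/min × 60/1000 = 19.02 L/h
Css = rate / CL = 350 / 19.02 = 18.40 mg/L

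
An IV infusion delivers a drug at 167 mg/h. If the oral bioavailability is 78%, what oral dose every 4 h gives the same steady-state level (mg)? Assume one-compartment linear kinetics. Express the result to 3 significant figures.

To maintain the same Css, the systemic dosing rate must be unchanged: F·D/τ = infusion rate.
D = rate × τ / F = 167 × 4 / 0.78 = 856.4 mg

856 mg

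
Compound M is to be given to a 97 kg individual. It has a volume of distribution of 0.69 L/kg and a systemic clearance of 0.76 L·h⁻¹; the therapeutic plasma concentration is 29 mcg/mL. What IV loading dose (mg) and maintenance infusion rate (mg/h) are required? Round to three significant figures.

Total Vd = 0.69 × 97 = 66.93 L
Loading: fill Vd to C_target → 66.93 L × 29 mg/L = 1941 mg
Maintenance infusion rate = CL × Css = 0.7600 × 29 = 22.04 mg/h

(a) 1940 mg; (b) 22.0 mg/h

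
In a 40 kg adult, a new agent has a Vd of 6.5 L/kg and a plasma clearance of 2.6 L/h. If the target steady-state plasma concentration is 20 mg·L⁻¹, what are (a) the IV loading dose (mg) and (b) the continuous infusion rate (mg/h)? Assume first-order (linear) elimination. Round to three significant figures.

(a) 5200 mg; (b) 52.0 mg/h

Total Vd = 6.5 × 40 = 260.0 L
Loading dose = Vd × C = 260.0 × 20 = 5200 mg
Maintenance: replace elimination → rate = CL × Css = 2.600 × 20 = 52.00 mg/h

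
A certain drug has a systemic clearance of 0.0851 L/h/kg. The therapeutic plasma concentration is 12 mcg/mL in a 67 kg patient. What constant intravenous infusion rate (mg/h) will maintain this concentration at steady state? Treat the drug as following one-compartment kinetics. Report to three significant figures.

CL = 0.0851 L/h/kg × 67 kg = 5.702 L/h
Infusion rate = CL · Css = 5.702 L/h × 12 mg/L = 68.42 mg/h

68.4 mg/h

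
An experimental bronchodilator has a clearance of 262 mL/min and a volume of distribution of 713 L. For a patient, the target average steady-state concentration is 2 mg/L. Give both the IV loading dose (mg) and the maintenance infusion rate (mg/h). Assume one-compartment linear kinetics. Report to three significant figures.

(a) 1430 mg; (b) 31.4 mg/h

LD = Vd · C_target = 713.0 × 2 = 1426 mg
CL = 262 mL/min × 60/1000 = 15.72 L/h
Infusion rate = 15.72 L/h × 2 mg/L = 31.44 mg/h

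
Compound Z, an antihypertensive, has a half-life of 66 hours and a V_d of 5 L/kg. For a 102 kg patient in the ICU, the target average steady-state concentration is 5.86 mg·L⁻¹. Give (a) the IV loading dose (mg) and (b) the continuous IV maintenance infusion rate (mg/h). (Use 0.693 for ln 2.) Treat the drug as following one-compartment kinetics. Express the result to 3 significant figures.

Vd = 5 L/kg × 102 kg = 510.0 L
LD = Vd × C = 510.0 × 5.86 = 2989 mg
CL = 0.693 × Vd / t½ = 0.693 × 510.0 / 66 = 5.355 L/h
Infusion rate = CL × Css = 5.355 × 5.86 = 31.38 mg/h

(a) 2990 mg; (b) 31.4 mg/h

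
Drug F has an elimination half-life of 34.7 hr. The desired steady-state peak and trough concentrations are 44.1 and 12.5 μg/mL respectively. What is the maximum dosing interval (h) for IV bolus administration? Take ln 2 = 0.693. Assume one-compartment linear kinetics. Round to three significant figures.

63.1 h

k = 0.693 / t½ = 0.693 / 34.7 = 0.01997 h⁻¹
Between IV bolus doses, concentration decays as C = C₀·e^(−kτ), so C_peak/C_trough = e^(kτ).
τ_max = ln(C_peak/C_trough) / k = ln(44.1/12.5) / 0.01997 = 1.261 / 0.01997 = 63.14 h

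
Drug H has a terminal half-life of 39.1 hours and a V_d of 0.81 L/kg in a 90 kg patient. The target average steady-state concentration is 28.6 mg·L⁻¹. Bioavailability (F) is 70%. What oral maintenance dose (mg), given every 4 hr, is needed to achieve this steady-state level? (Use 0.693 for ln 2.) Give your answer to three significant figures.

Vd(total) = 90 kg × 0.81 L/kg = 72.90 L
CL = ln 2 · Vd / t½ = 0.693 × 72.90 / 39.1 = 1.292 L/h
D = CL × Css × τ / F = 1.292 × 28.6 × 4 / 0.7 = 211.1 mg

211 mg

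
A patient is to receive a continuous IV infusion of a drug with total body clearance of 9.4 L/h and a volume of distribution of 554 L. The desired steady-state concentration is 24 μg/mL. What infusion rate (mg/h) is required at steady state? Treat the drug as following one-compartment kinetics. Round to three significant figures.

R₀ = 9.400 × 24 = 225.6 mg/h

226 mg/h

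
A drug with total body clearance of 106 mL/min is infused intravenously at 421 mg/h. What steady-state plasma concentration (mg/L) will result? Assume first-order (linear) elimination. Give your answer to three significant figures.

Convert clearance: 106 mL/min × 60 min/h ÷ 1000 mL/L = 6.360 L/h
Css = rate / CL = 421 / 6.360 = 66.19 mg/L

66.2 mg/L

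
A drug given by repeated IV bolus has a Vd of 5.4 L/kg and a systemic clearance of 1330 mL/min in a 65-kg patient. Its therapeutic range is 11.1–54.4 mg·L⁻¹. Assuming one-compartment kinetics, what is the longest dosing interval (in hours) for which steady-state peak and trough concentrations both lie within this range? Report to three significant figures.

6.99 h

Total Vd = 5.4 × 65 = 351.0 L
Convert clearance: 1330 mL/min × 60 min/h ÷ 1000 mL/L = 79.80 L/h
k = CL / Vd = 79.80 / 351.0 = 0.2274 h⁻¹
Between IV bolus doses, concentration decays as C = C₀·e^(−kτ), so C_peak/C_trough = e^(kτ).
τ_max = ln(C_peak/C_trough) / k = ln(54.4/11.1) / 0.2274 = 1.589 / 0.2274 = 6.988 h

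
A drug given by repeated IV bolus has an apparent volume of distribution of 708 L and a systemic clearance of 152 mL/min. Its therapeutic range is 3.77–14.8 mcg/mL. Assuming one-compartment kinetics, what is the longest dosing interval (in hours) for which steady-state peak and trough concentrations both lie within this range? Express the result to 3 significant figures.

106 h

CL = 152 mL/min = 152 × 0.06 = 9.120 L/h
k = CL / Vd = 9.120 / 708.0 = 0.01288 h⁻¹
Between IV bolus doses, concentration decays as C = C₀·e^(−kτ), so C_peak/C_trough = e^(kτ).
τ_max = ln(C_peak/C_trough) / k = ln(14.8/3.77) / 0.01288 = 1.368 / 0.01288 = 106.2 h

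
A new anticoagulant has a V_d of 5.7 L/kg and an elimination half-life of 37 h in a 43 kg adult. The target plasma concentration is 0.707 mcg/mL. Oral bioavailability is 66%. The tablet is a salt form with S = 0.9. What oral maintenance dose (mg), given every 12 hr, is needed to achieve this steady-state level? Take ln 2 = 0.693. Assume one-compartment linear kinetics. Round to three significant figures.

65.6 mg

Vd = 5.7 L/kg × 43 kg = 245.1 L
CL = ln 2 · Vd / t½ = 0.693 × 245.1 / 37 = 4.591 L/h
D = CL × Css × τ / F / S = 4.591 × 0.707 × 12 / 0.66 / 0.9 = 65.57 mg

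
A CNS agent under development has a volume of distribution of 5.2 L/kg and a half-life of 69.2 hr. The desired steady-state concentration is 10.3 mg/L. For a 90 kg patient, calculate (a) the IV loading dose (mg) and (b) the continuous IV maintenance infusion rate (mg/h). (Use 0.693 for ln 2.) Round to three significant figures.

(a) 4820 mg; (b) 48.3 mg/h

Vd = 5.2 L/kg × 90 kg = 468.0 L
LD = Vd × C = 468.0 × 10.3 = 4820 mg
CL = 0.693 × Vd / t½ = 0.693 × 468.0 / 69.2 = 4.687 L/h
Infusion rate = CL × Css = 4.687 × 10.3 = 48.28 mg/h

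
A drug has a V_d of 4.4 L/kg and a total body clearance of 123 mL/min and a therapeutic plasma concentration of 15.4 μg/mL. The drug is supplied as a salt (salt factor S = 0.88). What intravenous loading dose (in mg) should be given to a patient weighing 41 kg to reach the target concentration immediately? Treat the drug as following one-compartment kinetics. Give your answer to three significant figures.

3160 mg

Vd = 4.4 L/kg × 41 kg = 180.4 L
LD = Vd × C / S = 180.4 × 15.40 / 0.88 = 3157 mg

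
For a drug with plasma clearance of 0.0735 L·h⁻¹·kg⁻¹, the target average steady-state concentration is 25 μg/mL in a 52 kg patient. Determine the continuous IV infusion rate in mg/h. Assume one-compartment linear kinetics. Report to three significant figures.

CL = 0.0735 L·h⁻¹·kg⁻¹ × 52 kg = 3.822 L/h
R₀ = 3.822 × 25 = 95.55 mg/h

95.6 mg/h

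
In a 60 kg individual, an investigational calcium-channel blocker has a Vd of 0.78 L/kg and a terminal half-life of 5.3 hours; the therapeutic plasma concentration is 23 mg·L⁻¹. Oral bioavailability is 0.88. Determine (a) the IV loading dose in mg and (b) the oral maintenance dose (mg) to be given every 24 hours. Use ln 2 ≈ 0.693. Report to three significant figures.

(a) 1080 mg; (b) 3840 mg

Vd(total) = 60 kg × 0.78 L/kg = 46.80 L
LD = Vd × C = 46.80 × 23 = 1076 mg
CL = 0.693 × Vd / t½ = 0.693 × 46.80 / 5.3 = 6.119 L/h
D = CL × Css × τ / F = 6.119 × 23 × 24 / 0.88 = 3838 mg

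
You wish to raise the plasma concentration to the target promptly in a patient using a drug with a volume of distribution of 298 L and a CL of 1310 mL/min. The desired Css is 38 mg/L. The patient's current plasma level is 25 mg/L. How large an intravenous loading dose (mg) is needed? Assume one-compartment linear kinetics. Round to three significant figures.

3870 mg

The loading dose fills Vd to the target concentration.
Concentration deficit ΔC = 38 − 25 = 13.00 mg/L
LD = Vd × ΔC = 298.0 × 13.00 = 3874 mg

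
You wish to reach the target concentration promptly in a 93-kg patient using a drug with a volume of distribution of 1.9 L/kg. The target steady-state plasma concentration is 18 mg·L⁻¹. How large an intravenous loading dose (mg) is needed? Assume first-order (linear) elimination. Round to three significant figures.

3180 mg

Total Vd = 1.9 × 93 = 176.7 L
LD = Vd × C = 176.7 × 18.00 = 3181 mg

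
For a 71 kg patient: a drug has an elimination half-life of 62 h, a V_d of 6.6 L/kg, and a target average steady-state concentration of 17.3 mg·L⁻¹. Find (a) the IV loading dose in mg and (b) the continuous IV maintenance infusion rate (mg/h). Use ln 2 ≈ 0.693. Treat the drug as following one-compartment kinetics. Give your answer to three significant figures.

Vd = 6.6 L/kg × 71 kg = 468.6 L
LD = Vd × C = 468.6 × 17.3 = 8107 mg
CL = 0.693 × Vd / t½ = 0.693 × 468.6 / 62 = 5.238 L/h
Infusion rate = CL × Css = 5.238 × 17.3 = 90.62 mg/h

(a) 8110 mg; (b) 90.6 mg/h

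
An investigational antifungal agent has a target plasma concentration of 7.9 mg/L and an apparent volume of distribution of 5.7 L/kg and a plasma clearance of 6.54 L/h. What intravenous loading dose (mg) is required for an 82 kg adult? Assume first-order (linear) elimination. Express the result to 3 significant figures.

Vd = 5.7 L/kg × 82 kg = 467.4 L
LD = Vd × C = 467.4 × 7.900 = 3692 mg

3690 mg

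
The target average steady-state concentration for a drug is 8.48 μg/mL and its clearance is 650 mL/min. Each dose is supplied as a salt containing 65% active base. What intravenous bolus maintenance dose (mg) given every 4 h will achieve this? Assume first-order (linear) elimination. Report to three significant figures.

2040 mg

CL = 650 mL/min × 60/1000 = 39.00 L/h
At steady state, dose per interval replaces the amount cleared in that interval: S·D/τ = CL·Css.
D = CL × Css × τ / S = 39.00 × 8.48 × 4 / 0.65 = 2035 mg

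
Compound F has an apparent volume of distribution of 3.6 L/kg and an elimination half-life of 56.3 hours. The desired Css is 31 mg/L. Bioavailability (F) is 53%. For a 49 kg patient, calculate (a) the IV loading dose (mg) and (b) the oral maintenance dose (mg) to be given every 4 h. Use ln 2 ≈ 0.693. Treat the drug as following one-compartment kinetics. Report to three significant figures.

(a) 5470 mg; (b) 508 mg

Total Vd = 3.6 × 49 = 176.4 L
LD = Vd × C = 176.4 × 31 = 5468 mg
CL = 0.693 × Vd / t½ = 0.693 × 176.4 / 56.3 = 2.171 L/h
D = CL × Css × τ / F = 2.171 × 31 × 4 / 0.53 = 507.9 mg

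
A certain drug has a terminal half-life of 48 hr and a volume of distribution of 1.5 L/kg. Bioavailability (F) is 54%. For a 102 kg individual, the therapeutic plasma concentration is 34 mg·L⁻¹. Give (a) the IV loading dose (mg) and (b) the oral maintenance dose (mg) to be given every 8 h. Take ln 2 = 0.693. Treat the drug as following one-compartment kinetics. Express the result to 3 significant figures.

(a) 5200 mg; (b) 1110 mg

Vd(total) = 102 kg × 1.5 L/kg = 153.0 L
LD = Vd × C = 153.0 × 34 = 5202 mg
CL = 0.693 × Vd / t½ = 0.693 × 153.0 / 48 = 2.209 L/h
D = CL × Css × τ / F = 2.209 × 34 × 8 / 0.54 = 1113 mg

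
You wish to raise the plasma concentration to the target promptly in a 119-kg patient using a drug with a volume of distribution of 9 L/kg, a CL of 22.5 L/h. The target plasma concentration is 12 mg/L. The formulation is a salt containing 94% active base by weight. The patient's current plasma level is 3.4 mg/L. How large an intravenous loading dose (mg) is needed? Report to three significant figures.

9800 mg

Vd(total) = 119 kg × 9 L/kg = 1071 L
Concentration deficit ΔC = 12 − 3.4 = 8.600 mg/L
LD = Vd × ΔC / S = 1071 × 8.600 / 0.94 = 9799 mg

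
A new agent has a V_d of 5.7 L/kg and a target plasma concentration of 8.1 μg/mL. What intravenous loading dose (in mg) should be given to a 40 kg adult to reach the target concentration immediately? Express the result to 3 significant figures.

Vd(total) = 40 kg × 5.7 L/kg = 228.0 L
LD = Vd × C = 228.0 × 8.100 = 1847 mg

1850 mg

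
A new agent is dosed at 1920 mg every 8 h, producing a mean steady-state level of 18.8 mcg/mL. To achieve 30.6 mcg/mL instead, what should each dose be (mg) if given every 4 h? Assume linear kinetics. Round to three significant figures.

For first-order elimination, Css ∝ F·D/(CL·τ); F and CL are unchanged, so Css ∝ D/τ.
D₂ = D₁ × (Css,target / Css,current) × (τ₂/τ₁) = 1920 × (30.6/18.8) × (4/8) = 1563 mg

1560 mg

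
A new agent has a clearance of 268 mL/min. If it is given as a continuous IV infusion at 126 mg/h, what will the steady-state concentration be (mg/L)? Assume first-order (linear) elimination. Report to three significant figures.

CL = 268 mL/min = 268 × 0.06 = 16.08 L/h
Css = rate / CL = 126 / 16.08 = 7.836 mg/L

7.84 mg/L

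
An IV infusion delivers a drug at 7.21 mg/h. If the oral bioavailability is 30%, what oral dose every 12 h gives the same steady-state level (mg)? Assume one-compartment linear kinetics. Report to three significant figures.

288 mg

To maintain the same Css, the systemic dosing rate must be unchanged: F·D/τ = infusion rate.
D = rate × τ / F = 7.21 × 12 / 0.3 = 288.4 mg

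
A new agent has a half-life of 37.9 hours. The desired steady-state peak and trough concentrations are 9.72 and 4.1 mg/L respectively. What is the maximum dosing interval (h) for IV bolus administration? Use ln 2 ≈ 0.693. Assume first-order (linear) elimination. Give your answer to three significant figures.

47.2 h

k = 0.693 / t½ = 0.693 / 37.9 = 0.01828 h⁻¹
Between IV bolus doses, concentration decays as C = C₀·e^(−kτ), so C_peak/C_trough = e^(kτ).
τ_max = ln(C_peak/C_trough) / k = ln(9.72/4.1) / 0.01828 = 0.8632 / 0.01828 = 47.22 h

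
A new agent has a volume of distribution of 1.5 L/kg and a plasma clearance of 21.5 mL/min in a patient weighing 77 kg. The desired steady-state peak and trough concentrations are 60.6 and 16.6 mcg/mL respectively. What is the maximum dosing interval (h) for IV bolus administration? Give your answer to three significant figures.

Vd(total) = 77 kg × 1.5 L/kg = 115.5 L
CL = 21.5 mL/min × 60/1000 = 1.290 L/h
k = CL / Vd = 1.290 / 115.5 = 0.01117 h⁻¹
Between IV bolus doses, concentration decays as C = C₀·e^(−kτ), so C_peak/C_trough = e^(kτ).
τ_max = ln(C_peak/C_trough) / k = ln(60.6/16.6) / 0.01117 = 1.295 / 0.01117 = 115.9 h

116 h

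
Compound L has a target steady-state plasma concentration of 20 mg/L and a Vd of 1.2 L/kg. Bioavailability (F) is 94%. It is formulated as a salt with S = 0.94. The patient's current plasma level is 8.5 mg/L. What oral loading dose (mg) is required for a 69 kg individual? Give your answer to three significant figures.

1080 mg

Vd(total) = 69 kg × 1.2 L/kg = 82.80 L
Concentration deficit ΔC = 20 − 8.5 = 11.50 mg/L
LD = Vd × ΔC / F / S = 82.80 × 11.50 / 0.94 / 0.94 = 1078 mg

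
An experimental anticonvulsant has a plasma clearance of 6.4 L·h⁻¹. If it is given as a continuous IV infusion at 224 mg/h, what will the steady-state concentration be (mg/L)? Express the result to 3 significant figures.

35.0 mg/L

Css = rate / CL = 224 / 6.400 = 35.00 mg/L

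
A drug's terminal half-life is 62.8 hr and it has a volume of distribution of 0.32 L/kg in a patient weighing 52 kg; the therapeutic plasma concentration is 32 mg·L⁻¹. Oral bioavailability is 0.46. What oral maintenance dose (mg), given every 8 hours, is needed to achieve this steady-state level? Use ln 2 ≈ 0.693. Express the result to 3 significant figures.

Total Vd = 0.32 × 52 = 16.64 L
CL = 0.693 × Vd / t½ = 0.693 × 16.64 / 62.8 = 0.1836 L/h
D = CL × Css × τ / F = 0.1836 × 32 × 8 / 0.46 = 102.2 mg

102 mg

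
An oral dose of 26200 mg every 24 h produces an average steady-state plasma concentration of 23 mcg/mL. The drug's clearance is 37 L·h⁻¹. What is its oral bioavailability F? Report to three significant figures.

0.780

F·D/τ = CL·Css at steady state → F = CL·Css·τ / D.
F = 37 × 23 × 24 / 26200 = 0.780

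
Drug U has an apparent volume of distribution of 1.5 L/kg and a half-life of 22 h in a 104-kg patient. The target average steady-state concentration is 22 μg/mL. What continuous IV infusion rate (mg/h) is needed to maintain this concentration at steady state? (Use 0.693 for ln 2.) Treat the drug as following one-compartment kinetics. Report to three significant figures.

Vd(total) = 104 kg × 1.5 L/kg = 156.0 L
CL = ln 2 · Vd / t½ = 0.693 × 156.0 / 22 = 4.914 L/h
Infusion rate = CL × Css = 4.914 × 22 = 108.1 mg/h

108 mg/h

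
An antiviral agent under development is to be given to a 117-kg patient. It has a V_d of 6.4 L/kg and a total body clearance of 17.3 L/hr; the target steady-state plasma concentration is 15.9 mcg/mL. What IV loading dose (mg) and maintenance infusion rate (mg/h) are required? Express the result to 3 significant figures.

(a) 11900 mg; (b) 275 mg/h

Vd(total) = 117 kg × 6.4 L/kg = 748.8 L
Loading dose = Vd × C = 748.8 × 15.9 = 11910 mg
Maintenance infusion rate = CL × Css = 17.30 × 15.9 = 275.1 mg/h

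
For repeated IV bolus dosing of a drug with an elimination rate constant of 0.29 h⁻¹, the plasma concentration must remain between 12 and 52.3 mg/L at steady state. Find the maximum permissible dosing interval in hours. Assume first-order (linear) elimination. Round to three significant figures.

Between IV bolus doses, concentration decays as C = C₀·e^(−kτ), so C_peak/C_trough = e^(kτ).
τ_max = ln(C_peak/C_trough) / k = ln(52.3/12) / 0.2900 = 1.472 / 0.2900 = 5.076 h

5.08 h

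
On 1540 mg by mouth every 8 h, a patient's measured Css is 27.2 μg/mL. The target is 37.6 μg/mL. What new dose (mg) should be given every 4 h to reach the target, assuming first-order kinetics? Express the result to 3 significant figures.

For first-order elimination, Css ∝ F·D/(CL·τ); F and CL are unchanged, so Css ∝ D/τ.
D₂ = D₁ × (Css,target / Css,current) × (τ₂/τ₁) = 1540 × (37.6/27.2) × (4/8) = 1064 mg

1060 mg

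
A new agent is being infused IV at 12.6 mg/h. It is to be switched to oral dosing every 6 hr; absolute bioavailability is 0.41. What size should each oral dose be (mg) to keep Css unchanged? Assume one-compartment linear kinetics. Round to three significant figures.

184 mg

To maintain the same Css, the systemic dosing rate must be unchanged: F·D/τ = infusion rate.
D = rate × τ / F = 12.6 × 6 / 0.41 = 184.4 mg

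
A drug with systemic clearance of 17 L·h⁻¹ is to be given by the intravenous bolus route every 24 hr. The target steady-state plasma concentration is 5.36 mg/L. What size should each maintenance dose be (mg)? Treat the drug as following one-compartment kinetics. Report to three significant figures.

D = CL × Css × τ = 17.00 × 5.36 × 24 = 2187 mg

2190 mg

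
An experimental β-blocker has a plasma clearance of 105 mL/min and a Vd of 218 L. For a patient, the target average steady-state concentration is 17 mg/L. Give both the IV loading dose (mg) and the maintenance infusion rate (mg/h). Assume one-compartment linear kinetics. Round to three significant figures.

(a) 3710 mg; (b) 107 mg/h

LD = Vd · C_target = 218.0 × 17 = 3706 mg
CL = 105 mL/min = 105 × 0.06 = 6.300 L/h
Maintenance: replace elimination → rate = CL × Css = 6.300 × 17 = 107.1 mg/h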